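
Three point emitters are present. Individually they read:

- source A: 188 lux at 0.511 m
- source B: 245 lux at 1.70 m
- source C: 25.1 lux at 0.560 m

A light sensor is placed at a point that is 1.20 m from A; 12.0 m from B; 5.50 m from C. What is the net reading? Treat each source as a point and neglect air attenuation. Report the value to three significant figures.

39.3 lux

By superposition, sum each source's inverse-square contribution:
A: 188 × (0.511/1.20)² = 34.09 lux
B: 245 × (1.70/12.0)² = 4.917 lux
C: 25.1 × (0.560/5.50)² = 0.2602 lux
Total = 34.09 + 4.917 + 0.2602 = 39.27 lux.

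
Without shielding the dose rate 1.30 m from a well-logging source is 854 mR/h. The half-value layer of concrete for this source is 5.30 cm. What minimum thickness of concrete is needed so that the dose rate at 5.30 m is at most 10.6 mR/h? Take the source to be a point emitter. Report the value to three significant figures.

12.1 cm

At 5.30 m, distance alone gives (1.30/5.30)² = 0.06016, so 854 × 0.06016 = 51.38 mR/h.
Further attenuation needed: 51.38/10.6 = 4.847.
n = log₂(4.847) = 2.277 half-value layers.
Thickness = 2.277 × 5.30 cm = 12.07 cm.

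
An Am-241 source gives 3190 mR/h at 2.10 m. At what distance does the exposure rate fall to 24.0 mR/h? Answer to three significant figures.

By the inverse-square law, d₂ = d₁·√(I₁/I₂).
I₁/I₂ = 3190/24.0 = 132.9, so d₂ = 2.10 × √132.9 = 24.21 m.

24.2 m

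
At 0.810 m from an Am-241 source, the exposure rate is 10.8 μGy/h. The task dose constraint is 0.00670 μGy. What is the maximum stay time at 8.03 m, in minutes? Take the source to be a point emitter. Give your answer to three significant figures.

3.66 min

Using I₁d₁² = I₂d₂², rate at 8.03 m:
(0.810/8.03)² = 0.01018, so 10.8 × 0.01018 = 0.1099 μGy/h.
Stay time = 0.00670 μGy ÷ 0.1099 μGy/h = 0.06096 h = 3.658 min.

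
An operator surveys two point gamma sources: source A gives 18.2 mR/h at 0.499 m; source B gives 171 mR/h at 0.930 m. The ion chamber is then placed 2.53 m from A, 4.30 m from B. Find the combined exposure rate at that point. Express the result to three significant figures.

By superposition, sum each source's inverse-square contribution:
A: 18.2 × (0.499/2.53)² = 0.7080 mR/h
B: 171 × (0.930/4.30)² = 7.999 mR/h
Total = 0.7080 + 7.999 = 8.707 mR/h.

8.71 mR/h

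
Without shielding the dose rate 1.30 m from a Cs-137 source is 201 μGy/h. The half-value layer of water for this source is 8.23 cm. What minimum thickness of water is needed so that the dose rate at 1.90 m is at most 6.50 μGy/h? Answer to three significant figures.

31.7 cm

At 1.90 m, distance alone gives (1.30/1.90)² = 0.4681, so 201 × 0.4681 = 94.09 μGy/h.
Further attenuation needed: 94.09/6.50 = 14.48.
n = log₂(14.48) = 3.856 half-value layers.
Thickness = 3.856 × 8.23 cm = 31.73 cm.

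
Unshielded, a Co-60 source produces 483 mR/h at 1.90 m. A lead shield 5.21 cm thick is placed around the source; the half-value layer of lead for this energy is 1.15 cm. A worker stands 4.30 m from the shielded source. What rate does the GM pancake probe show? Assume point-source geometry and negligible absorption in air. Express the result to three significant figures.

4.08 mR/h

Distance alone: (1.90/4.30)² = 0.1952, so 483 × 0.1952 = 94.28 mR/h.
Shield: 5.21/1.15 = 4.530 half-value layers → attenuation 2^(−4.530) = 0.04328.
Combined: 94.28 × 0.04328 = 4.080 mR/h.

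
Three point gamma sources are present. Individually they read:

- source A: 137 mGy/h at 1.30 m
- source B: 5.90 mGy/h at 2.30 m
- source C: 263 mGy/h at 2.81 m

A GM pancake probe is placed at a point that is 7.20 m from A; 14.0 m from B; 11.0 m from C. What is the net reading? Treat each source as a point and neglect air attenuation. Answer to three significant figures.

By superposition, sum each source's inverse-square contribution:
A: 137 × (1.30/7.20)² = 4.466 mGy/h
B: 5.90 × (2.30/14.0)² = 0.1592 mGy/h
C: 263 × (2.81/11.0)² = 17.16 mGy/h
Total = 4.466 + 0.1592 + 17.16 = 21.79 mGy/h.

21.8 mGy/h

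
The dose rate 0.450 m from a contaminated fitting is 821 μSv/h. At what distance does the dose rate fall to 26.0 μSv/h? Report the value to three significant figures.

2.53 m

Using I₁d₁² = I₂d₂², d₂ = d₁·√(I₁/I₂).
I₁/I₂ = 821/26.0 = 31.58, so d₂ = 0.450 × √31.58 = 2.529 m.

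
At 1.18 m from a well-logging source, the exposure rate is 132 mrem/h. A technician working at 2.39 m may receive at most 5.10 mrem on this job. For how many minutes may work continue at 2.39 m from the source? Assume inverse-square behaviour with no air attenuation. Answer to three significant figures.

Since intensity falls as 1/r², rate at 2.39 m:
132 × (1.18/2.39)² = 132 × 0.2438 = 32.18 mrem/h.
Stay time = 5.10 mrem ÷ 32.18 mrem/h = 0.1585 h = 9.510 min.

9.51 min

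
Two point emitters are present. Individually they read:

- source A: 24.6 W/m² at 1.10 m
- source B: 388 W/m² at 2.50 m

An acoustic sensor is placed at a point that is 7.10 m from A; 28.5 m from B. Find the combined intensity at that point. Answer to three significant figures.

3.58 W/m²

Each source contributes Iᵢ·(dᵢ/rᵢ)²; contributions add.
A: 24.6 × (1.10/7.10)² = 0.5905 W/m²
B: 388 × (2.50/28.5)² = 2.986 W/m²
Total = 0.5905 + 2.986 = 3.577 W/m².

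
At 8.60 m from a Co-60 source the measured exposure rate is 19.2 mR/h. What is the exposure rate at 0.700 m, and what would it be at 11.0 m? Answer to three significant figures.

2900 mR/h; 11.7 mR/h

By the inverse-square law,
At 0.700 m: (8.60/0.700)² = 150.9, so 19.2 × 150.9 = 2897 mR/h
At 11.0 m: 2897 × (0.700/11.0)² = 2897 × 0.004050 = 11.73 mR/h.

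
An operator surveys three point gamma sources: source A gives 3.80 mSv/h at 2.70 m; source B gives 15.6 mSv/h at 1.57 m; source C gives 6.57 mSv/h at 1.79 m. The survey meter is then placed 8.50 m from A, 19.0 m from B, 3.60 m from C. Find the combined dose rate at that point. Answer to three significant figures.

2.11 mSv/h

By superposition, sum each source's inverse-square contribution:
A: 3.80 × (2.70/8.50)² = 0.3834 mSv/h
B: 15.6 × (1.57/19.0)² = 0.1065 mSv/h
C: 6.57 × (1.79/3.60)² = 1.624 mSv/h
Total = 0.3834 + 0.1065 + 1.624 = 2.114 mSv/h.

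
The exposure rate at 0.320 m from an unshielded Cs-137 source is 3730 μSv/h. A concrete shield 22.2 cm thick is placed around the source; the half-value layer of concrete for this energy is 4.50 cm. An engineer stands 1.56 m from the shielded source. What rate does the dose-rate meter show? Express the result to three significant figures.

5.14 μSv/h

Distance alone: (0.320/1.56)² = 0.04208, so 3730 × 0.04208 = 157.0 μSv/h.
Shield: 22.2/4.50 = 4.933 half-value layers → attenuation 2^(−4.933) = 0.03274.
Combined: 157.0 × 0.03274 = 5.140 μSv/h.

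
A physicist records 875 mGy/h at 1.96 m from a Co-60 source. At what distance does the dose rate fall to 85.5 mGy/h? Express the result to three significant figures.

6.27 m

Using I₁d₁² = I₂d₂², d₂ = d₁·√(I₁/I₂).
I₁/I₂ = 875/85.5 = 10.23, so d₂ = 1.96 × √10.23 = 6.269 m.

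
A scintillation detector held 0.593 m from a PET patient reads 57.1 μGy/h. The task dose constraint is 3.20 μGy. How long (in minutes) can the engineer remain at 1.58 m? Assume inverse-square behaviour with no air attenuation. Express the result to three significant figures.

By the inverse-square law, rate at 1.58 m:
(0.593/1.58)² = 0.1409, so 57.1 × 0.1409 = 8.045 μGy/h.
Stay time = 3.20 μGy ÷ 8.045 μGy/h = 0.3978 h = 23.87 min.

23.9 min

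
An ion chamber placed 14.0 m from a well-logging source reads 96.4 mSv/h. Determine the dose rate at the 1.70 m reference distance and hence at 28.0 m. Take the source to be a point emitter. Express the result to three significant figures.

By the inverse-square law,
At 1.70 m: 96.4 × (14.0/1.70)² = 96.4 × 67.82 = 6538 mSv/h
At 28.0 m: 6538 × (1.70/28.0)² = 6538 × 0.003686 = 24.10 mSv/h.

6540 mSv/h; 24.1 mSv/h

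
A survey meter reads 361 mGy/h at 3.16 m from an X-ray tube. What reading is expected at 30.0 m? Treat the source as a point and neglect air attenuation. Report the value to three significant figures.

Intensity scales as (d₁/d₂)², so the rate at 30.0 m is
361 × (3.16/30.0)² = 361 × 0.01110 = 4.007 mGy/h.

4.01 mGy/h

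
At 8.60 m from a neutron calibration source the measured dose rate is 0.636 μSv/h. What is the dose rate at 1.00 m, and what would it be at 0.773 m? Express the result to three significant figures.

Intensity scales as (d₁/d₂)², so
At 1.00 m: (8.60/1.00)² = 73.96, so 0.636 × 73.96 = 47.04 μSv/h
At 0.773 m: 47.04 × (1.00/0.773)² = 47.04 × 1.674 = 78.74 μSv/h.

47.0 μSv/h; 78.7 μSv/h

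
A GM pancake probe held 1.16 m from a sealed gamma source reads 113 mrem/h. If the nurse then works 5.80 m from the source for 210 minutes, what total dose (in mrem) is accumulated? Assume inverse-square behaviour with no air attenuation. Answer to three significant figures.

Intensity scales as (d₁/d₂)², so rate at 5.80 m:
113 × (1.16/5.80)² = 113 × 0.04000 = 4.520 mrem/h.
Dose = rate × time = 4.520 mrem/h × 3.500 h = 15.82 mrem.

15.8 mrem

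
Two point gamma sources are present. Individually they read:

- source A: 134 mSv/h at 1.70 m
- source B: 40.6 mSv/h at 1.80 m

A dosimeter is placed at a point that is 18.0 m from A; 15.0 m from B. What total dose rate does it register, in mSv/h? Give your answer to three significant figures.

Each source contributes Iᵢ·(dᵢ/rᵢ)²; contributions add.
A: 134 × (1.70/18.0)² = 1.195 mSv/h
B: 40.6 × (1.80/15.0)² = 0.5846 mSv/h
Total = 1.195 + 0.5846 = 1.780 mSv/h.

1.78 mSv/h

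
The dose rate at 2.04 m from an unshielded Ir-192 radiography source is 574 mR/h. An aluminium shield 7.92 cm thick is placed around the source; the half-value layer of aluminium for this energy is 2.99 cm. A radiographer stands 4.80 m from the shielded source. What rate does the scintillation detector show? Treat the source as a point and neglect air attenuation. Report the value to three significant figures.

16.5 mR/h

Distance alone: (2.04/4.80)² = 0.1806, so 574 × 0.1806 = 103.7 mR/h.
Shield: 7.92/2.99 = 2.649 half-value layers → attenuation 2^(−2.649) = 0.1594.
Combined: 103.7 × 0.1594 = 16.53 mR/h.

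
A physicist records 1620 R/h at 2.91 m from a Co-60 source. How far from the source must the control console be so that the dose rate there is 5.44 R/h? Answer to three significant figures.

Applying the 1/r² law, d₂ = d₁·√(I₁/I₂).
I₁/I₂ = 1620/5.44 = 297.8, so d₂ = 2.91 × √297.8 = 50.22 m.

50.2 m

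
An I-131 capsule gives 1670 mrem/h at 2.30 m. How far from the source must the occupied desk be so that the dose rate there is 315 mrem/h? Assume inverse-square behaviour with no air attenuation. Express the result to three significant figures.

Intensity scales as (d₁/d₂)², so d₂ = d₁·√(I₁/I₂).
I₁/I₂ = 1670/315 = 5.302, so d₂ = 2.30 × √5.302 = 5.296 m.

5.30 m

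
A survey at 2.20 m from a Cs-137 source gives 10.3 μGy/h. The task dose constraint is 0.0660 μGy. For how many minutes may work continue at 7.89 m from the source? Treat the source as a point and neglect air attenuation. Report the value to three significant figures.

Applying the 1/r² law, rate at 7.89 m:
10.3 × (2.20/7.89)² = 10.3 × 0.07775 = 0.8008 μGy/h.
Stay time = 0.0660 μGy ÷ 0.8008 μGy/h = 0.08242 h = 4.945 min.

4.95 min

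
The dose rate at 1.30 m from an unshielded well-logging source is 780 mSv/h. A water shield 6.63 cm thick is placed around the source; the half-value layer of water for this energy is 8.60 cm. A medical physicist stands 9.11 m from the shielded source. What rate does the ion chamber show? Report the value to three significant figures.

9.31 mSv/h

Distance alone: 780 × (1.30/9.11)² = 780 × 0.02036 = 15.88 mSv/h.
Shield: 6.63/8.60 = 0.7709 half-value layers → attenuation 2^(−0.7709) = 0.5861.
Combined: 15.88 × 0.5861 = 9.307 mSv/h.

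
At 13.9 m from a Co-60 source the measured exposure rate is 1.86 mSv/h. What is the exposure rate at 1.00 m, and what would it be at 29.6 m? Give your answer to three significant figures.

Using I₁d₁² = I₂d₂²,
At 1.00 m: (13.9/1.00)² = 193.2, so 1.86 × 193.2 = 359.4 mSv/h
At 29.6 m: 359.4 × (1.00/29.6)² = 359.4 × 0.001141 = 0.4101 mSv/h.

359 mSv/h; 0.410 mSv/h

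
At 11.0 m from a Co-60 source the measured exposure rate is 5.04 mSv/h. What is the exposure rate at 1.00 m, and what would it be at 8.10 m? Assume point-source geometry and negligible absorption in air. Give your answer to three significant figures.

Using I₁d₁² = I₂d₂²,
At 1.00 m: 5.04 × (11.0/1.00)² = 5.04 × 121.0 = 609.8 mSv/h
At 8.10 m: 609.8 × (1.00/8.10)² = 609.8 × 0.01524 = 9.293 mSv/h.

610 mSv/h; 9.29 mSv/h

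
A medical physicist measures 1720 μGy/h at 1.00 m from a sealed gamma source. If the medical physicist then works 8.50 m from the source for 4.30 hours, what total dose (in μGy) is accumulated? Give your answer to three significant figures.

Intensity scales as (d₁/d₂)², so rate at 8.50 m:
(1.00/8.50)² = 0.01384, so 1720 × 0.01384 = 23.80 μGy/h.
Dose = rate × time = 23.80 μGy/h × 4.300 h = 102.3 μGy.

102 μGy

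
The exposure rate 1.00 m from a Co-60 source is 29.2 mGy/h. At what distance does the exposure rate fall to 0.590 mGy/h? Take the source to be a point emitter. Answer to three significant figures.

7.04 m

Since intensity falls as 1/r², d₂ = d₁·√(I₁/I₂).
I₁/I₂ = 29.2/0.590 = 49.49, so d₂ = 1.00 × √49.49 = 7.035 m.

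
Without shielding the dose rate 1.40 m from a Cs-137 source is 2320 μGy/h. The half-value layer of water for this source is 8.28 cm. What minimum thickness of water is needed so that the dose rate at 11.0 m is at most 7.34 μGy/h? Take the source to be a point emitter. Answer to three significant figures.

19.5 cm

At 11.0 m, distance alone gives 2320 × (1.40/11.0)² = 2320 × 0.01620 = 37.58 μGy/h.
Further attenuation needed: 37.58/7.34 = 5.120.
n = log₂(5.120) = 2.356 half-value layers.
Thickness = 2.356 × 8.28 cm = 19.51 cm.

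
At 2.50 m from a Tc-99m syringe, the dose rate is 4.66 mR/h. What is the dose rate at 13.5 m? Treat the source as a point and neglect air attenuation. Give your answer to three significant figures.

Applying the 1/r² law, the rate at 13.5 m is
(2.50/13.5)² = 0.03429, so 4.66 × 0.03429 = 0.1598 mR/h.

0.160 mR/h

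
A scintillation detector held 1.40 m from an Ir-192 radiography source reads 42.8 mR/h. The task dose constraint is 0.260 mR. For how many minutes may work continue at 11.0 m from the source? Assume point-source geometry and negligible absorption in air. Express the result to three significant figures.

Applying the 1/r² law, rate at 11.0 m:
42.8 × (1.40/11.0)² = 42.8 × 0.01620 = 0.6934 mR/h.
Stay time = 0.260 mR ÷ 0.6934 mR/h = 0.3750 h = 22.50 min.

22.5 min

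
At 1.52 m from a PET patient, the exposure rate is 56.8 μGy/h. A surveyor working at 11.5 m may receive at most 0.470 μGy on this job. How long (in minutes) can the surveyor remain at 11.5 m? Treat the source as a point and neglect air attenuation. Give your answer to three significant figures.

28.4 min

By the inverse-square law, rate at 11.5 m:
(1.52/11.5)² = 0.01747, so 56.8 × 0.01747 = 0.9923 μGy/h.
Stay time = 0.470 μGy ÷ 0.9923 μGy/h = 0.4736 h = 28.42 min.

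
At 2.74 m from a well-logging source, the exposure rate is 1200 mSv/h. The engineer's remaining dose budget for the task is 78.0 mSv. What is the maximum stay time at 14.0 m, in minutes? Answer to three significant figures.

102 min

Using I₁d₁² = I₂d₂², rate at 14.0 m:
1200 × (2.74/14.0)² = 1200 × 0.03830 = 45.96 mSv/h.
Stay time = 78.0 mSv ÷ 45.96 mSv/h = 1.697 h = 101.8 min.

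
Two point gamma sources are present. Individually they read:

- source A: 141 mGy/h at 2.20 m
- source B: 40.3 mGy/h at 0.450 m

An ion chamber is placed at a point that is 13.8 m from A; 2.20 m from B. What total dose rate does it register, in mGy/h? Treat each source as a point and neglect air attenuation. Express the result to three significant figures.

5.27 mGy/h

By superposition, sum each source's inverse-square contribution:
A: 141 × (2.20/13.8)² = 3.583 mGy/h
B: 40.3 × (0.450/2.20)² = 1.686 mGy/h
Total = 3.583 + 1.686 = 5.269 mGy/h.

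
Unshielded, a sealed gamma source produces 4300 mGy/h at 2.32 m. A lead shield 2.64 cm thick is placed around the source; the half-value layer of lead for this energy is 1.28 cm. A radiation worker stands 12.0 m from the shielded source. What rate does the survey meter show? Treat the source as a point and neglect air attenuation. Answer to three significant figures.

Distance alone: (2.32/12.0)² = 0.03738, so 4300 × 0.03738 = 160.7 mGy/h.
Shield: 2.64/1.28 = 2.062 half-value layers → attenuation 2^(−2.062) = 0.2395.
Combined: 160.7 × 0.2395 = 38.49 mGy/h.

38.5 mGy/h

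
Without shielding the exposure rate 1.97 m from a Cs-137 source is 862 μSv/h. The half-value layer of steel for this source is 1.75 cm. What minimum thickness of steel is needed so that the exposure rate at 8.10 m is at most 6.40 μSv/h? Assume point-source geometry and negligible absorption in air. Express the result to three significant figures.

At 8.10 m, distance alone gives 862 × (1.97/8.10)² = 862 × 0.05915 = 50.99 μSv/h.
Further attenuation needed: 50.99/6.40 = 7.967.
n = log₂(7.967) = 2.994 half-value layers.
Thickness = 2.994 × 1.75 cm = 5.240 cm.

5.24 cm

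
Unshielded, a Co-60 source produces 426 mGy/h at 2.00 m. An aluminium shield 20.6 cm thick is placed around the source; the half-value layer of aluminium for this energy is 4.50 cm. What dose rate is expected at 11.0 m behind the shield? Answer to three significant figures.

Distance alone: 426 × (2.00/11.0)² = 426 × 0.03306 = 14.08 mGy/h.
Shield: 20.6/4.50 = 4.578 half-value layers → attenuation 2^(−4.578) = 0.04187.
Combined: 14.08 × 0.04187 = 0.5895 mGy/h.

0.590 mGy/h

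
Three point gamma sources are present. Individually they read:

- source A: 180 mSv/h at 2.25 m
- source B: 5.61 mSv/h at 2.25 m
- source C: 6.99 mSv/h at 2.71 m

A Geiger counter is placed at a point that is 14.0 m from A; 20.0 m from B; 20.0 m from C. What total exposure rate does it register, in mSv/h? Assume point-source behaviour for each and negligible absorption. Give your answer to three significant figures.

4.85 mSv/h

By superposition, sum each source's inverse-square contribution:
A: 180 × (2.25/14.0)² = 4.649 mSv/h
B: 5.61 × (2.25/20.0)² = 0.07100 mSv/h
C: 6.99 × (2.71/20.0)² = 0.1283 mSv/h
Total = 4.649 + 0.07100 + 0.1283 = 4.848 mSv/h.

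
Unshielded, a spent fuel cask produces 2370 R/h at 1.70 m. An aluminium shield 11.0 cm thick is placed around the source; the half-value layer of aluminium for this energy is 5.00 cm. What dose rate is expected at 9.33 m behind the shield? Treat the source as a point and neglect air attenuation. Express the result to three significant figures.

17.1 R/h

Distance alone: (1.70/9.33)² = 0.03320, so 2370 × 0.03320 = 78.68 R/h.
Shield: 11.0/5.00 = 2.200 half-value layers → attenuation 2^(−2.200) = 0.2176.
Combined: 78.68 × 0.2176 = 17.12 R/h.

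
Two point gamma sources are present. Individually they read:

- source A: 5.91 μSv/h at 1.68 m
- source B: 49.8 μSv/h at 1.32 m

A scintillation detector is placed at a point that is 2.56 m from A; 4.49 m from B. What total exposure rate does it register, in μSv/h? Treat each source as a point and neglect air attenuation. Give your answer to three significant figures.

Each source contributes Iᵢ·(dᵢ/rᵢ)²; contributions add.
A: 5.91 × (1.68/2.56)² = 2.545 μSv/h
B: 49.8 × (1.32/4.49)² = 4.304 μSv/h
Total = 2.545 + 4.304 = 6.849 μSv/h.

6.85 μSv/h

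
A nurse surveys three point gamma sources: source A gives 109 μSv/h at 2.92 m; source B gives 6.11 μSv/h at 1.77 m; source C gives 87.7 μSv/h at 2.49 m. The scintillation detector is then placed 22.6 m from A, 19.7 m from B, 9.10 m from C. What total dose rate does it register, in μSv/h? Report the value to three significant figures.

By superposition, sum each source's inverse-square contribution:
A: 109 × (2.92/22.6)² = 1.820 μSv/h
B: 6.11 × (1.77/19.7)² = 0.04932 μSv/h
C: 87.7 × (2.49/9.10)² = 6.566 μSv/h
Total = 1.820 + 0.04932 + 6.566 = 8.435 μSv/h.

8.44 μSv/h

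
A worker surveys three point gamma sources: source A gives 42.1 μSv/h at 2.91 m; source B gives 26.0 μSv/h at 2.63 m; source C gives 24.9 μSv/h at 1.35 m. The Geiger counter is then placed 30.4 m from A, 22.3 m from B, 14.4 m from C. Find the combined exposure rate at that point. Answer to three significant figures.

Each source contributes Iᵢ·(dᵢ/rᵢ)²; contributions add.
A: 42.1 × (2.91/30.4)² = 0.3858 μSv/h
B: 26.0 × (2.63/22.3)² = 0.3616 μSv/h
C: 24.9 × (1.35/14.4)² = 0.2188 μSv/h
Total = 0.3858 + 0.3616 + 0.2188 = 0.9662 μSv/h.

0.966 μSv/h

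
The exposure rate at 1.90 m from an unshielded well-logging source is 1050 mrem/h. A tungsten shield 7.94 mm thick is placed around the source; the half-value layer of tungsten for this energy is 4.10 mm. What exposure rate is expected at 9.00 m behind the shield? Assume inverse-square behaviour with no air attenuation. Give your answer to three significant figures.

12.2 mrem/h

Distance alone: 1050 × (1.90/9.00)² = 1050 × 0.04457 = 46.80 mrem/h.
Shield: 7.94/4.10 = 1.937 half-value layers → attenuation 2^(−1.937) = 0.2612.
Combined: 46.80 × 0.2612 = 12.22 mrem/h.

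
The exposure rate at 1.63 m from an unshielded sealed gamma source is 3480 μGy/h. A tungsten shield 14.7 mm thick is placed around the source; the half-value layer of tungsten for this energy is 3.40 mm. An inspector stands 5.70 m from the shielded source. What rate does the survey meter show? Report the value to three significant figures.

Distance alone: (1.63/5.70)² = 0.08178, so 3480 × 0.08178 = 284.6 μGy/h.
Shield: 14.7/3.40 = 4.324 half-value layers → attenuation 2^(−4.324) = 0.04993.
Combined: 284.6 × 0.04993 = 14.21 μGy/h.

14.2 μGy/h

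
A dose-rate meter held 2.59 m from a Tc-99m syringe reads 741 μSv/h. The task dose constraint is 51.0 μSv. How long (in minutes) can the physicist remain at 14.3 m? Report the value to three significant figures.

126 min

Using I₁d₁² = I₂d₂², rate at 14.3 m:
741 × (2.59/14.3)² = 741 × 0.03280 = 24.30 μSv/h.
Stay time = 51.0 μSv ÷ 24.30 μSv/h = 2.099 h = 125.9 min.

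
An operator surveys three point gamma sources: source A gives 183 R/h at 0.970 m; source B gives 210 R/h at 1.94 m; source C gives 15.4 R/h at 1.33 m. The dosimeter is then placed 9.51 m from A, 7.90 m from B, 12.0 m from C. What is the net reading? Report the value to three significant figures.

Each source contributes Iᵢ·(dᵢ/rᵢ)²; contributions add.
A: 183 × (0.970/9.51)² = 1.904 R/h
B: 210 × (1.94/7.90)² = 12.66 R/h
C: 15.4 × (1.33/12.0)² = 0.1892 R/h
Total = 1.904 + 12.66 + 0.1892 = 14.75 R/h.

14.8 R/h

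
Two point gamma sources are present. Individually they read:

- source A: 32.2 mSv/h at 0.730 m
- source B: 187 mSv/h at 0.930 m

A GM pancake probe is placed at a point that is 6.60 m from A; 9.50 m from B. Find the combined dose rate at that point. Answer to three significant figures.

2.19 mSv/h

Each source contributes Iᵢ·(dᵢ/rᵢ)²; contributions add.
A: 32.2 × (0.730/6.60)² = 0.3939 mSv/h
B: 187 × (0.930/9.50)² = 1.792 mSv/h
Total = 0.3939 + 1.792 = 2.186 mSv/h.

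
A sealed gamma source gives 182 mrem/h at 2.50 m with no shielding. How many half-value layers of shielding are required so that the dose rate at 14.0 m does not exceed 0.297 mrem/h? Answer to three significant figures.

At 14.0 m, distance alone gives (2.50/14.0)² = 0.03189, so 182 × 0.03189 = 5.804 mrem/h.
Further attenuation needed: 5.804/0.297 = 19.54.
n = log₂(19.54) = 4.288 half-value layers.

4.29 half-value layers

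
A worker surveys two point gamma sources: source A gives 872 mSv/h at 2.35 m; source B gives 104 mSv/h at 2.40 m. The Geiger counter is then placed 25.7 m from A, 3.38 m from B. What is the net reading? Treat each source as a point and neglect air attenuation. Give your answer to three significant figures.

59.7 mSv/h

Each source contributes Iᵢ·(dᵢ/rᵢ)²; contributions add.
A: 872 × (2.35/25.7)² = 7.291 mSv/h
B: 104 × (2.40/3.38)² = 52.44 mSv/h
Total = 7.291 + 52.44 = 59.73 mSv/h.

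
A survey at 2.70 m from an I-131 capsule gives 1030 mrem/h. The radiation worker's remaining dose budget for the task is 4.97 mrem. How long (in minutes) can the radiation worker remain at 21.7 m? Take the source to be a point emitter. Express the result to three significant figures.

18.7 min

By the inverse-square law, rate at 21.7 m:
1030 × (2.70/21.7)² = 1030 × 0.01548 = 15.94 mrem/h.
Stay time = 4.97 mrem ÷ 15.94 mrem/h = 0.3118 h = 18.71 min.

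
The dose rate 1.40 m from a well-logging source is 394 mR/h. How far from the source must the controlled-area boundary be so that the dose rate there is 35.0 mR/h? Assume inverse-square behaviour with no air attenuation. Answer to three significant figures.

Applying the 1/r² law, d₂ = d₁·√(I₁/I₂).
I₁/I₂ = 394/35.0 = 11.26, so d₂ = 1.40 × √11.26 = 4.698 m.

4.70 m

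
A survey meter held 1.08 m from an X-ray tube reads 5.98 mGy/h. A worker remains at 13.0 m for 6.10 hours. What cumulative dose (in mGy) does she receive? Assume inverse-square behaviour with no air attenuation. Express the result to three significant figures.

Applying the 1/r² law, rate at 13.0 m:
(1.08/13.0)² = 0.006902, so 5.98 × 0.006902 = 0.04127 mGy/h.
Dose = rate × time = 0.04127 mGy/h × 6.100 h = 0.2517 mGy.

0.252 mGy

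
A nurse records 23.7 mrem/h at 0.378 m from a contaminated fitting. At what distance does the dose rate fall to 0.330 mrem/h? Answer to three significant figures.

3.20 m

Applying the 1/r² law, d₂ = d₁·√(I₁/I₂).
I₁/I₂ = 23.7/0.330 = 71.82, so d₂ = 0.378 × √71.82 = 3.203 m.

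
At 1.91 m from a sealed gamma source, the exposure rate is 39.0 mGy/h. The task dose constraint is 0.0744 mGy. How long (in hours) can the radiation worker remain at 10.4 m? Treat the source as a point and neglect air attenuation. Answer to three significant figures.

0.0566 h

Using I₁d₁² = I₂d₂², rate at 10.4 m:
(1.91/10.4)² = 0.03373, so 39.0 × 0.03373 = 1.315 mGy/h.
Stay time = 0.0744 mGy ÷ 1.315 mGy/h = 0.05658 h.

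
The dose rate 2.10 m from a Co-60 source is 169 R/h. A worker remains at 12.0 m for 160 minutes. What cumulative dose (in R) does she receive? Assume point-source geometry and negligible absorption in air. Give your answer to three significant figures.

13.8 R

Intensity scales as (d₁/d₂)², so rate at 12.0 m:
(2.10/12.0)² = 0.03063, so 169 × 0.03063 = 5.176 R/h.
Dose = rate × time = 5.176 R/h × 2.667 h = 13.80 R.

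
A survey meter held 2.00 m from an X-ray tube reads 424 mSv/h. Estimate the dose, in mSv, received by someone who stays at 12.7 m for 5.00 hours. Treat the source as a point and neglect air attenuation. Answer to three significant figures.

52.6 mSv

Intensity scales as (d₁/d₂)², so rate at 12.7 m:
(2.00/12.7)² = 0.02480, so 424 × 0.02480 = 10.52 mSv/h.
Dose = rate × time = 10.52 mSv/h × 5.000 h = 52.60 mSv.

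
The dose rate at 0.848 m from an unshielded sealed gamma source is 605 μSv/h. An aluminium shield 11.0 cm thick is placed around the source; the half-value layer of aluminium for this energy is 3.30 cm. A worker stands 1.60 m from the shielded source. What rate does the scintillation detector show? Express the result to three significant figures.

16.9 μSv/h

Distance alone: 605 × (0.848/1.60)² = 605 × 0.2809 = 169.9 μSv/h.
Shield: 11.0/3.30 = 3.333 half-value layers → attenuation 2^(−3.333) = 0.09924.
Combined: 169.9 × 0.09924 = 16.86 μSv/h.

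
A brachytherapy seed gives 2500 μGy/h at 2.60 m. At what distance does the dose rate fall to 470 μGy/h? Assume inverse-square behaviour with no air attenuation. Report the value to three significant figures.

Intensity scales as (d₁/d₂)², so d₂ = d₁·√(I₁/I₂).
I₁/I₂ = 2500/470 = 5.319, so d₂ = 2.60 × √5.319 = 5.996 m.

6.00 m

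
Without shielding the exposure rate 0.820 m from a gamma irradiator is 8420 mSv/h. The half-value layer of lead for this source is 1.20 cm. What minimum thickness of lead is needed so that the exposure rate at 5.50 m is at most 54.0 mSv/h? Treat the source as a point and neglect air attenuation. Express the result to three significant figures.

At 5.50 m, distance alone gives (0.820/5.50)² = 0.02223, so 8420 × 0.02223 = 187.2 mSv/h.
Further attenuation needed: 187.2/54.0 = 3.467.
n = log₂(3.467) = 1.794 half-value layers.
Thickness = 1.794 × 1.20 cm = 2.153 cm.

2.15 cm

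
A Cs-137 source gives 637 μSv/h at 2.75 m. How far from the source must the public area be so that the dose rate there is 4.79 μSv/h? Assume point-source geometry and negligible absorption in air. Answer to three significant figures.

31.7 m

By the inverse-square law, d₂ = d₁·√(I₁/I₂).
I₁/I₂ = 637/4.79 = 133.0, so d₂ = 2.75 × √133.0 = 31.71 m.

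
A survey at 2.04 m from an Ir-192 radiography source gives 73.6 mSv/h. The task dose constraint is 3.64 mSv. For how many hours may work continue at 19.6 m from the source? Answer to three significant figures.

By the inverse-square law, rate at 19.6 m:
73.6 × (2.04/19.6)² = 73.6 × 0.01083 = 0.7971 mSv/h.
Stay time = 3.64 mSv ÷ 0.7971 mSv/h = 4.567 h.

4.57 h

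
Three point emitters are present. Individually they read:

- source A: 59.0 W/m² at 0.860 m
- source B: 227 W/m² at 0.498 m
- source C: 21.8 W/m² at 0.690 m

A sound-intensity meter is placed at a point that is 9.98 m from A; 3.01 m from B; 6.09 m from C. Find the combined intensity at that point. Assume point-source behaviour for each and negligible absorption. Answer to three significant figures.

By superposition, sum each source's inverse-square contribution:
A: 59.0 × (0.860/9.98)² = 0.4381 W/m²
B: 227 × (0.498/3.01)² = 6.214 W/m²
C: 21.8 × (0.690/6.09)² = 0.2798 W/m²
Total = 0.4381 + 6.214 + 0.2798 = 6.932 W/m².

6.93 W/m²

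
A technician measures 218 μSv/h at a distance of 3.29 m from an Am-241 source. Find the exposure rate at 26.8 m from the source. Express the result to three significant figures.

3.29 μSv/h

Intensity scales as (d₁/d₂)², so the rate at 26.8 m is
218 × (3.29/26.8)² = 218 × 0.01507 = 3.285 μSv/h.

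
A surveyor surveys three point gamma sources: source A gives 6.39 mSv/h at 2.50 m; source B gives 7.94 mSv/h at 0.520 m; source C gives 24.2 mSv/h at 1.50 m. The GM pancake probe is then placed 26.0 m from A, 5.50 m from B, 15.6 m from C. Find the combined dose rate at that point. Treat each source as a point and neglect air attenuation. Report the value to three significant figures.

0.354 mSv/h

Each source contributes Iᵢ·(dᵢ/rᵢ)²; contributions add.
A: 6.39 × (2.50/26.0)² = 0.05908 mSv/h
B: 7.94 × (0.520/5.50)² = 0.07097 mSv/h
C: 24.2 × (1.50/15.6)² = 0.2237 mSv/h
Total = 0.05908 + 0.07097 + 0.2237 = 0.3538 mSv/h.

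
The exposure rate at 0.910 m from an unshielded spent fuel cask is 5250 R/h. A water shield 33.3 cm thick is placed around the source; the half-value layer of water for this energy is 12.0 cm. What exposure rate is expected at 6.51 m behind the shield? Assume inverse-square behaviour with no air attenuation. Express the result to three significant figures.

15.0 R/h

Distance alone: (0.910/6.51)² = 0.01954, so 5250 × 0.01954 = 102.6 R/h.
Shield: 33.3/12.0 = 2.775 half-value layers → attenuation 2^(−2.775) = 0.1461.
Combined: 102.6 × 0.1461 = 14.99 R/h.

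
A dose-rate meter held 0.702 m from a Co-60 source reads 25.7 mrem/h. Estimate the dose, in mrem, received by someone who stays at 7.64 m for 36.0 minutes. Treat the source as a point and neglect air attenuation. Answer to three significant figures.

By the inverse-square law, rate at 7.64 m:
(0.702/7.64)² = 0.008443, so 25.7 × 0.008443 = 0.2170 mrem/h.
Dose = rate × time = 0.2170 mrem/h × 0.6000 h = 0.1302 mrem.

0.130 mrem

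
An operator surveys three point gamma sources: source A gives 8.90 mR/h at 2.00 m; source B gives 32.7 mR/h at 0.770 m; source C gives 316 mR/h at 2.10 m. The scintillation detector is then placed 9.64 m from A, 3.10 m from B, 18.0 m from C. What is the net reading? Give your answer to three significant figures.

6.70 mR/h

Each source contributes Iᵢ·(dᵢ/rᵢ)²; contributions add.
A: 8.90 × (2.00/9.64)² = 0.3831 mR/h
B: 32.7 × (0.770/3.10)² = 2.017 mR/h
C: 316 × (2.10/18.0)² = 4.301 mR/h
Total = 0.3831 + 2.017 + 4.301 = 6.701 mR/h.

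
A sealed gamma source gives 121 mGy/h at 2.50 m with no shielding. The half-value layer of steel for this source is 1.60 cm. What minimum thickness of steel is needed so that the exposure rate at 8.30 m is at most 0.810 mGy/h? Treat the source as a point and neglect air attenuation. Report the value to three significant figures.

At 8.30 m, distance alone gives (2.50/8.30)² = 0.09072, so 121 × 0.09072 = 10.98 mGy/h.
Further attenuation needed: 10.98/0.810 = 13.56.
n = log₂(13.56) = 3.761 half-value layers.
Thickness = 3.761 × 1.60 cm = 6.018 cm.

6.02 cm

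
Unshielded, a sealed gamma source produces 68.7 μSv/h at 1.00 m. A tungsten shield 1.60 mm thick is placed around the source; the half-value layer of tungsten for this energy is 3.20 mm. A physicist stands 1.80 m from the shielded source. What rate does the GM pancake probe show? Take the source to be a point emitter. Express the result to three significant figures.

15.0 μSv/h

Distance alone: (1.00/1.80)² = 0.3086, so 68.7 × 0.3086 = 21.20 μSv/h.
Shield: 1.60/3.20 = 0.5000 half-value layers → attenuation 2^(−0.5000) = 0.7071.
Combined: 21.20 × 0.7071 = 14.99 μSv/h.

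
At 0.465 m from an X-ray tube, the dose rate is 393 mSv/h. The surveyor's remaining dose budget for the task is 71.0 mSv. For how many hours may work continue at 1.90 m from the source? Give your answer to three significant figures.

3.02 h

Using I₁d₁² = I₂d₂², rate at 1.90 m:
393 × (0.465/1.90)² = 393 × 0.05990 = 23.54 mSv/h.
Stay time = 71.0 mSv ÷ 23.54 mSv/h = 3.016 h.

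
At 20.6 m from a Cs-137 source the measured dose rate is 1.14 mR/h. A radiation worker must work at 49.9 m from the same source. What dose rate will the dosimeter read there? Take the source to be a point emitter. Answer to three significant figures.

0.194 mR/h

Intensity scales as (d₁/d₂)², so scaling from 20.6 m to 49.9 m:
1.14 × (20.6/49.9)² = 1.14 × 0.1704 = 0.1943 mR/h.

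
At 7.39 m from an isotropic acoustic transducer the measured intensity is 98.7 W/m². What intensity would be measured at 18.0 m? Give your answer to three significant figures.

Using I₁d₁² = I₂d₂², scaling from 7.39 m to 18.0 m:
(7.39/18.0)² = 0.1686, so 98.7 × 0.1686 = 16.64 W/m².

16.6 W/m²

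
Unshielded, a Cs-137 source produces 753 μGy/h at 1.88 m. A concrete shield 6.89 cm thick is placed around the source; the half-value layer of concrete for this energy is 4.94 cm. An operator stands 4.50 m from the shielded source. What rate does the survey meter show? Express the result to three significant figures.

Distance alone: 753 × (1.88/4.50)² = 753 × 0.1745 = 131.4 μGy/h.
Shield: 6.89/4.94 = 1.395 half-value layers → attenuation 2^(−1.395) = 0.3802.
Combined: 131.4 × 0.3802 = 49.96 μGy/h.

50.0 μGy/h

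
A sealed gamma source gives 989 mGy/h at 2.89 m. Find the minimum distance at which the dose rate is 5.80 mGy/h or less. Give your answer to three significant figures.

Intensity scales as (d₁/d₂)², so d₂ = d₁·√(I₁/I₂).
I₁/I₂ = 989/5.80 = 170.5, so d₂ = 2.89 × √170.5 = 37.74 m.

37.7 m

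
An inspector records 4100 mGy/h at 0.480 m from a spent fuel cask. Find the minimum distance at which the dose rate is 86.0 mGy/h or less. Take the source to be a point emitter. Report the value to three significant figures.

Intensity scales as (d₁/d₂)², so d₂ = d₁·√(I₁/I₂).
I₁/I₂ = 4100/86.0 = 47.67, so d₂ = 0.480 × √47.67 = 3.314 m.

3.31 m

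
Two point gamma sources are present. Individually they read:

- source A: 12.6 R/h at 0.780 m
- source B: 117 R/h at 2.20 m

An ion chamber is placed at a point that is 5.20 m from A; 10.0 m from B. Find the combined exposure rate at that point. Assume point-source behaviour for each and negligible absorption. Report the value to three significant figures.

Each source contributes Iᵢ·(dᵢ/rᵢ)²; contributions add.
A: 12.6 × (0.780/5.20)² = 0.2835 R/h
B: 117 × (2.20/10.0)² = 5.663 R/h
Total = 0.2835 + 5.663 = 5.947 R/h.

5.95 R/h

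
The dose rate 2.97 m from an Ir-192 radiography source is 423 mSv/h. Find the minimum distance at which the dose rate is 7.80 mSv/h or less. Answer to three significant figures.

21.9 m

Since intensity falls as 1/r², d₂ = d₁·√(I₁/I₂).
I₁/I₂ = 423/7.80 = 54.23, so d₂ = 2.97 × √54.23 = 21.87 m.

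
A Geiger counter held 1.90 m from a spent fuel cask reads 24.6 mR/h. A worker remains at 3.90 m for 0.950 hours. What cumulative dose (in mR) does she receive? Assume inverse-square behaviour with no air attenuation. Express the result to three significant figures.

5.55 mR

Using I₁d₁² = I₂d₂², rate at 3.90 m:
(1.90/3.90)² = 0.2373, so 24.6 × 0.2373 = 5.838 mR/h.
Dose = rate × time = 5.838 mR/h × 0.9500 h = 5.546 mR.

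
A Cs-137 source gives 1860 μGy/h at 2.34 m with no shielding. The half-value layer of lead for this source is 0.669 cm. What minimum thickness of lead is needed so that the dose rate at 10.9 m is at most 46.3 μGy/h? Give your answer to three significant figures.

0.595 cm

At 10.9 m, distance alone gives (2.34/10.9)² = 0.04609, so 1860 × 0.04609 = 85.73 μGy/h.
Further attenuation needed: 85.73/46.3 = 1.852.
n = log₂(1.852) = 0.8891 half-value layers.
Thickness = 0.8891 × 0.669 cm = 0.5948 cm.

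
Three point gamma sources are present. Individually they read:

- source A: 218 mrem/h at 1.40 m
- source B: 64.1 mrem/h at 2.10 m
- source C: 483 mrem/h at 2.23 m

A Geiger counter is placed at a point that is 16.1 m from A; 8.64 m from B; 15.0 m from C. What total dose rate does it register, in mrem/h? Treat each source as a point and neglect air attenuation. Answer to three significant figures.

Each source contributes Iᵢ·(dᵢ/rᵢ)²; contributions add.
A: 218 × (1.40/16.1)² = 1.648 mrem/h
B: 64.1 × (2.10/8.64)² = 3.787 mrem/h
C: 483 × (2.23/15.0)² = 10.68 mrem/h
Total = 1.648 + 3.787 + 10.68 = 16.11 mrem/h.

16.1 mrem/h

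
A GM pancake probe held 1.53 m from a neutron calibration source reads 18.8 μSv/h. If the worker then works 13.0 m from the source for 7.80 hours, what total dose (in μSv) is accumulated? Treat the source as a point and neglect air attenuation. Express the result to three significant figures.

Intensity scales as (d₁/d₂)², so rate at 13.0 m:
18.8 × (1.53/13.0)² = 18.8 × 0.01385 = 0.2604 μSv/h.
Dose = rate × time = 0.2604 μSv/h × 7.800 h = 2.031 μSv.

2.03 μSv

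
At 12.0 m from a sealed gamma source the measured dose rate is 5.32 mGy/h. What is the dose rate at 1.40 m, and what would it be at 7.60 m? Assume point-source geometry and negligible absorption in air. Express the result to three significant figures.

391 mGy/h; 13.3 mGy/h

Applying the 1/r² law,
At 1.40 m: 5.32 × (12.0/1.40)² = 5.32 × 73.47 = 390.9 mGy/h
At 7.60 m: 390.9 × (1.40/7.60)² = 390.9 × 0.03393 = 13.26 mGy/h.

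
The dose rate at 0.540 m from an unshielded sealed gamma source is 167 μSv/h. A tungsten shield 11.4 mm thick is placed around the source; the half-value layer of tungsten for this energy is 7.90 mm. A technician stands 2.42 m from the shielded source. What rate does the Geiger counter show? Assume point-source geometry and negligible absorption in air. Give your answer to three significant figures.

3.06 μSv/h

Distance alone: (0.540/2.42)² = 0.04979, so 167 × 0.04979 = 8.315 μSv/h.
Shield: 11.4/7.90 = 1.443 half-value layers → attenuation 2^(−1.443) = 0.3678.
Combined: 8.315 × 0.3678 = 3.058 μSv/h.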